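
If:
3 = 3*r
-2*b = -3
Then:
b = 3/2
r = 1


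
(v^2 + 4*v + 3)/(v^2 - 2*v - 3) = (v + 3)/(v - 3)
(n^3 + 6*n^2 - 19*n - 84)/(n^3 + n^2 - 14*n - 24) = (n + 7)/(n + 2)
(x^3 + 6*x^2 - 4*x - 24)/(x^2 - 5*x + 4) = (x^3 + 6*x^2 - 4*x - 24)/(x^2 - 5*x + 4)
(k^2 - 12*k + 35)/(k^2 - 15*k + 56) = (k - 5)/(k - 8)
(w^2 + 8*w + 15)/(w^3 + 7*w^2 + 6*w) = (w^2 + 8*w + 15)/(w*(w^2 + 7*w + 6))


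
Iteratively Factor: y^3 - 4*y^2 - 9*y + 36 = (y - 3)*(y^2 - y - 12) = (y - 4)*(y - 3)*(y + 3)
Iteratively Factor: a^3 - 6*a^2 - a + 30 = (a + 2)*(a^2 - 8*a + 15) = (a - 5)*(a + 2)*(a - 3)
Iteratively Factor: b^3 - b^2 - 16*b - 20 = (b + 2)*(b^2 - 3*b - 10) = (b - 5)*(b + 2)*(b + 2)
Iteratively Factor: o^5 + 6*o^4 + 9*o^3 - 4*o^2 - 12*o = (o + 3)*(o^4 + 3*o^3 - 4*o) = (o + 2)*(o + 3)*(o^3 + o^2 - 2*o) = o*(o + 2)*(o + 3)*(o^2 + o - 2) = o*(o - 1)*(o + 2)*(o + 3)*(o + 2)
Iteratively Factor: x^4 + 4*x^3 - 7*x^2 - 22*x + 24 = (x + 3)*(x^3 + x^2 - 10*x + 8) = (x - 2)*(x + 3)*(x^2 + 3*x - 4) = (x - 2)*(x - 1)*(x + 3)*(x + 4)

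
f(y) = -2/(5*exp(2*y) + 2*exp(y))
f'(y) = -2*(-10*exp(2*y) - 2*exp(y))/(5*exp(2*y) + 2*exp(y))^2 = 4*(5*exp(y) + 1)*exp(-y)/(5*exp(y) + 2)^2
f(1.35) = -0.02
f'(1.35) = 0.05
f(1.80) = -0.01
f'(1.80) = 0.02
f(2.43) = -0.00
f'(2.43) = 0.01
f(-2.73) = -13.18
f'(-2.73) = 15.03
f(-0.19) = -0.39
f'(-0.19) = 0.66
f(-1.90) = -4.87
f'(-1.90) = 6.19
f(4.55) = -0.00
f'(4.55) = 0.00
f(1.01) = -0.05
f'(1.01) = 0.09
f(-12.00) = -162752.29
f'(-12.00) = 162754.79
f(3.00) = 0.00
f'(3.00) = 0.00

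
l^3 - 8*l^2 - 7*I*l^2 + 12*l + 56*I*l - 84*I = (l - 6)*(l - 2)*(l - 7*I)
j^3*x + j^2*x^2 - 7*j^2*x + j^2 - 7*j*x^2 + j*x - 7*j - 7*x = (j - 7)*(j + x)*(j*x + 1)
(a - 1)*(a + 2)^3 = a^4 + 5*a^3 + 6*a^2 - 4*a - 8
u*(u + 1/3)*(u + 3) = u^3 + 10*u^2/3 + u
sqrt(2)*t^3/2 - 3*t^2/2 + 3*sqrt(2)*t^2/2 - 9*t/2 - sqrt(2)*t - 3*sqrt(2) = (t + 3)*(t - 2*sqrt(2))*(sqrt(2)*t/2 + 1/2)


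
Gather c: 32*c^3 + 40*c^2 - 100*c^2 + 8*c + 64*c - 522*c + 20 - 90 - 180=32*c^3 - 60*c^2 - 450*c - 250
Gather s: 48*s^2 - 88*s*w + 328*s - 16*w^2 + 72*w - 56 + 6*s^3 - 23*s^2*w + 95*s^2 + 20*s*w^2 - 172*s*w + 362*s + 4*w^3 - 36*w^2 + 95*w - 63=6*s^3 + s^2*(143 - 23*w) + s*(20*w^2 - 260*w + 690) + 4*w^3 - 52*w^2 + 167*w - 119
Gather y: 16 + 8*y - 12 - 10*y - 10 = -2*y - 6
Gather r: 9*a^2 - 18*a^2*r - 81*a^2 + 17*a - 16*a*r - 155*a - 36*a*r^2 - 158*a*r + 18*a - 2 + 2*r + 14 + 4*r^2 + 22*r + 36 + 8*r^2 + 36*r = -72*a^2 - 120*a + r^2*(12 - 36*a) + r*(-18*a^2 - 174*a + 60) + 48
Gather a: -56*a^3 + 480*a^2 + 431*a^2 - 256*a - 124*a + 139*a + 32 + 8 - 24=-56*a^3 + 911*a^2 - 241*a + 16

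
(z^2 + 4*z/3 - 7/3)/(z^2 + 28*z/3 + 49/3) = (z - 1)/(z + 7)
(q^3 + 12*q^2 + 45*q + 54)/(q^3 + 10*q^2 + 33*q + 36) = (q + 6)/(q + 4)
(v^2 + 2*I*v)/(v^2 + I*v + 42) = v*(v + 2*I)/(v^2 + I*v + 42)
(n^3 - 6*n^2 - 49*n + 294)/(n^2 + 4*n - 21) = (n^2 - 13*n + 42)/(n - 3)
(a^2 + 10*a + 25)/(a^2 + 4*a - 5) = (a + 5)/(a - 1)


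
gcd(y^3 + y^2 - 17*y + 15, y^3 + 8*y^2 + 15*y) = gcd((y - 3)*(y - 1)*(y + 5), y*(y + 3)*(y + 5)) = y + 5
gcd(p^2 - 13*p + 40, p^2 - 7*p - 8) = p - 8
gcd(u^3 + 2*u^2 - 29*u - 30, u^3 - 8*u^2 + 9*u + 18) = u + 1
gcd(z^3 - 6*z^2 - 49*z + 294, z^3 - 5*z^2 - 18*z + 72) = z - 6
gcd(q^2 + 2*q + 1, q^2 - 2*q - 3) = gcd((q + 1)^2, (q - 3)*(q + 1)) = q + 1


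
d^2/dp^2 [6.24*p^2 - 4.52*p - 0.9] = 12.4800000000000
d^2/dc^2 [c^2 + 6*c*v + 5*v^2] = 2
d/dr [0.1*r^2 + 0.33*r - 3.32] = 0.2*r + 0.33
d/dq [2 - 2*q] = -2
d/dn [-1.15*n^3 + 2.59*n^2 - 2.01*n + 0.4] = -3.45*n^2 + 5.18*n - 2.01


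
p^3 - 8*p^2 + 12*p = p*(p - 6)*(p - 2)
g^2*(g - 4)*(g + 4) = g^4 - 16*g^2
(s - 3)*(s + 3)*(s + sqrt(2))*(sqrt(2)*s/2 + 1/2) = sqrt(2)*s^4/2 + 3*s^3/2 - 4*sqrt(2)*s^2 - 27*s/2 - 9*sqrt(2)/2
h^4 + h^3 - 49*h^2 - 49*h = h*(h - 7)*(h + 1)*(h + 7)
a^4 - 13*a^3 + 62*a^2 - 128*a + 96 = (a - 4)^2*(a - 3)*(a - 2)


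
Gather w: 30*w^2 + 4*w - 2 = 30*w^2 + 4*w - 2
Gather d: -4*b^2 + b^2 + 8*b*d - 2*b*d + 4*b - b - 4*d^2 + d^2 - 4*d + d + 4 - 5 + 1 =-3*b^2 + 3*b - 3*d^2 + d*(6*b - 3)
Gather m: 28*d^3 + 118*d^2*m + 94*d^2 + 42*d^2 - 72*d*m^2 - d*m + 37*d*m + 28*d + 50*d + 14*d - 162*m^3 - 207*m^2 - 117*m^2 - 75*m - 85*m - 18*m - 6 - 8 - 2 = 28*d^3 + 136*d^2 + 92*d - 162*m^3 + m^2*(-72*d - 324) + m*(118*d^2 + 36*d - 178) - 16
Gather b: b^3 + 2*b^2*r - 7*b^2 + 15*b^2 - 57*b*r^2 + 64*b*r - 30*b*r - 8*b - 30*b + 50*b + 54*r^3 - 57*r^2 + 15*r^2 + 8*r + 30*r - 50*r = b^3 + b^2*(2*r + 8) + b*(-57*r^2 + 34*r + 12) + 54*r^3 - 42*r^2 - 12*r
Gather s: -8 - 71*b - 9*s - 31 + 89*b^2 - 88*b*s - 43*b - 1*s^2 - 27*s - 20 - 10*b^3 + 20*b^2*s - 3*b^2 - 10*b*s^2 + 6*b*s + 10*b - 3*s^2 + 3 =-10*b^3 + 86*b^2 - 104*b + s^2*(-10*b - 4) + s*(20*b^2 - 82*b - 36) - 56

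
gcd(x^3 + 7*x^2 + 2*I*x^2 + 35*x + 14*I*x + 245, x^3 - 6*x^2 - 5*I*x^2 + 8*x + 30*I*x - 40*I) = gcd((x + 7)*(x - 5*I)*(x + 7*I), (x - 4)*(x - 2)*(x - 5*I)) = x - 5*I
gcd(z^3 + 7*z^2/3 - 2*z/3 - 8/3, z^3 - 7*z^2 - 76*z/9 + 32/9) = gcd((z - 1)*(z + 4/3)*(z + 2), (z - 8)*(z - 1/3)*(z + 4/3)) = z + 4/3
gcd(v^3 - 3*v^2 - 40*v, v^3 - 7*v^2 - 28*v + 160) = v^2 - 3*v - 40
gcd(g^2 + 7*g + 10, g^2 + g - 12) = 1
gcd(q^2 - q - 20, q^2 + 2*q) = 1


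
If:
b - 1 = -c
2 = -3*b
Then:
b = -2/3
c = 5/3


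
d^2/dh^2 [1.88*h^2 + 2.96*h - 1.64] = 3.76000000000000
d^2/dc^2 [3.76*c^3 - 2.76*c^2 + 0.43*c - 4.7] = 22.56*c - 5.52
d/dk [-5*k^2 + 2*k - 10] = 2 - 10*k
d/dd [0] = 0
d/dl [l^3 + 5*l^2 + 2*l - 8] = 3*l^2 + 10*l + 2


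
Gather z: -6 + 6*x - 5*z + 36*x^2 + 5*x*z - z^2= 36*x^2 + 6*x - z^2 + z*(5*x - 5) - 6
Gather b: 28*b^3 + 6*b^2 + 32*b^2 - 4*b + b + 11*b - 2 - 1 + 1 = 28*b^3 + 38*b^2 + 8*b - 2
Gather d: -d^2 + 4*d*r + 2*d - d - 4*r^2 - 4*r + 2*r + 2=-d^2 + d*(4*r + 1) - 4*r^2 - 2*r + 2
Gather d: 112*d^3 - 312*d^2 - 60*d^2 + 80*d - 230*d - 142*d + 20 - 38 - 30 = 112*d^3 - 372*d^2 - 292*d - 48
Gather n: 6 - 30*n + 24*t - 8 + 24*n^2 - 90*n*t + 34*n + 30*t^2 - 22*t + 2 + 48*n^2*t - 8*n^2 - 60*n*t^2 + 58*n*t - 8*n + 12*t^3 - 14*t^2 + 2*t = n^2*(48*t + 16) + n*(-60*t^2 - 32*t - 4) + 12*t^3 + 16*t^2 + 4*t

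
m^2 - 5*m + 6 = (m - 3)*(m - 2)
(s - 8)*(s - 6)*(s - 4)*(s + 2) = s^4 - 16*s^3 + 68*s^2 + 16*s - 384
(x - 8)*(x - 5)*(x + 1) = x^3 - 12*x^2 + 27*x + 40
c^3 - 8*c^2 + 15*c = c*(c - 5)*(c - 3)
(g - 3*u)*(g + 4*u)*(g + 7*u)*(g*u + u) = g^4*u + 8*g^3*u^2 + g^3*u - 5*g^2*u^3 + 8*g^2*u^2 - 84*g*u^4 - 5*g*u^3 - 84*u^4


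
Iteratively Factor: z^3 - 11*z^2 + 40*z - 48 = (z - 4)*(z^2 - 7*z + 12) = (z - 4)*(z - 3)*(z - 4)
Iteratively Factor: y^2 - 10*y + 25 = (y - 5)*(y - 5)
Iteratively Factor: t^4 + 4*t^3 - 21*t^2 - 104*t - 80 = (t + 4)*(t^3 - 21*t - 20) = (t + 4)^2*(t^2 - 4*t - 5) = (t + 1)*(t + 4)^2*(t - 5)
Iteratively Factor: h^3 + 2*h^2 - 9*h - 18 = (h + 2)*(h^2 - 9) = (h + 2)*(h + 3)*(h - 3)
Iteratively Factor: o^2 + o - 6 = (o - 2)*(o + 3)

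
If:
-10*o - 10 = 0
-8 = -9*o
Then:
No Solution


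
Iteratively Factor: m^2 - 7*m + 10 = (m - 5)*(m - 2)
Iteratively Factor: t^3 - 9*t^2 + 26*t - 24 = (t - 2)*(t^2 - 7*t + 12) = (t - 3)*(t - 2)*(t - 4)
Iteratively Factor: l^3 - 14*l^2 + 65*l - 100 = (l - 4)*(l^2 - 10*l + 25) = (l - 5)*(l - 4)*(l - 5)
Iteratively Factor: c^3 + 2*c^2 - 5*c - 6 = (c + 3)*(c^2 - c - 2) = (c - 2)*(c + 3)*(c + 1)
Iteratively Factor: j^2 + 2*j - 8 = (j + 4)*(j - 2)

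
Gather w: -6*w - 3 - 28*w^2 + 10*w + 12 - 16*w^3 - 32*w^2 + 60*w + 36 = -16*w^3 - 60*w^2 + 64*w + 45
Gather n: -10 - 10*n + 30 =20 - 10*n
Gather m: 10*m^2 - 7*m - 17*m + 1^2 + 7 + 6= 10*m^2 - 24*m + 14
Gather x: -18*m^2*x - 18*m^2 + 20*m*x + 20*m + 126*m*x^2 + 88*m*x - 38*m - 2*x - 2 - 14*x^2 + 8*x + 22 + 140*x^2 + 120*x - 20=-18*m^2 - 18*m + x^2*(126*m + 126) + x*(-18*m^2 + 108*m + 126)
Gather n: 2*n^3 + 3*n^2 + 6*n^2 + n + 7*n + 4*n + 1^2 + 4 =2*n^3 + 9*n^2 + 12*n + 5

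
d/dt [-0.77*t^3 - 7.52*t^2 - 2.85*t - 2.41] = -2.31*t^2 - 15.04*t - 2.85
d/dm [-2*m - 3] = -2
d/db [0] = 0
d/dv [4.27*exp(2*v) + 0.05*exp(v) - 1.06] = (8.54*exp(v) + 0.05)*exp(v)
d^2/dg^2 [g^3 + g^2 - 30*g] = 6*g + 2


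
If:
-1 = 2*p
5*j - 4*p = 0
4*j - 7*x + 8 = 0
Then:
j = -2/5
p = -1/2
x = 32/35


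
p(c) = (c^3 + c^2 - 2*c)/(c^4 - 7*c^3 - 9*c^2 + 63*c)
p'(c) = (3*c^2 + 2*c - 2)/(c^4 - 7*c^3 - 9*c^2 + 63*c) + (c^3 + c^2 - 2*c)*(-4*c^3 + 21*c^2 + 18*c - 63)/(c^4 - 7*c^3 - 9*c^2 + 63*c)^2 = (-c^4 - 2*c^3 + 4*c^2 + 98*c + 45)/(c^6 - 14*c^5 + 31*c^4 + 252*c^3 - 801*c^2 - 1134*c + 3969)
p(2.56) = 0.65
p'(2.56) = 2.08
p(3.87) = -0.90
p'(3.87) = 0.41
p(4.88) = -0.85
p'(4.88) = -0.18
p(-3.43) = -0.22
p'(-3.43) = -0.36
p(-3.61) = -0.17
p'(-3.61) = -0.18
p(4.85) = -0.84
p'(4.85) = -0.17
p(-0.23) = -0.03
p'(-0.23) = 0.01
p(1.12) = 0.01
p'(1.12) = 0.07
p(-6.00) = -0.08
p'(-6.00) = -0.01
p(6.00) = -1.48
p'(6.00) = -1.30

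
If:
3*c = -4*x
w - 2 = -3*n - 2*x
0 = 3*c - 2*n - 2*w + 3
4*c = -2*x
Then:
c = 0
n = 1/4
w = 5/4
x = 0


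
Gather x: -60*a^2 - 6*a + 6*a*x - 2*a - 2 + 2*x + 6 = -60*a^2 - 8*a + x*(6*a + 2) + 4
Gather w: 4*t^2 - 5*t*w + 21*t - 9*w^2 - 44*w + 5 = 4*t^2 + 21*t - 9*w^2 + w*(-5*t - 44) + 5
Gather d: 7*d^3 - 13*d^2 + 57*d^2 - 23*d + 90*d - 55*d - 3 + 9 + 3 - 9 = 7*d^3 + 44*d^2 + 12*d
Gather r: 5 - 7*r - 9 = -7*r - 4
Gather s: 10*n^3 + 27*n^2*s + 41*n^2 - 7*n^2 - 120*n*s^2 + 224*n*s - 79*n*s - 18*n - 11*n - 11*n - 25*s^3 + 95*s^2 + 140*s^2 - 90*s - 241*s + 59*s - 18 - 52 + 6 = 10*n^3 + 34*n^2 - 40*n - 25*s^3 + s^2*(235 - 120*n) + s*(27*n^2 + 145*n - 272) - 64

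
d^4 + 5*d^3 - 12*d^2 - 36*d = d*(d - 3)*(d + 2)*(d + 6)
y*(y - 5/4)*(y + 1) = y^3 - y^2/4 - 5*y/4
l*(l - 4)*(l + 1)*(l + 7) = l^4 + 4*l^3 - 25*l^2 - 28*l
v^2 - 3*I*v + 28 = (v - 7*I)*(v + 4*I)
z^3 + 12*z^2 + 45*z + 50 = (z + 2)*(z + 5)^2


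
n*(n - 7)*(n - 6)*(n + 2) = n^4 - 11*n^3 + 16*n^2 + 84*n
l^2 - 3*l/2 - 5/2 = (l - 5/2)*(l + 1)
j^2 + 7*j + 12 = (j + 3)*(j + 4)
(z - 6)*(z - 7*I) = z^2 - 6*z - 7*I*z + 42*I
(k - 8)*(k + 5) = k^2 - 3*k - 40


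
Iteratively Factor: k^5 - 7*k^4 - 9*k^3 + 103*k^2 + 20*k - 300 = (k - 5)*(k^4 - 2*k^3 - 19*k^2 + 8*k + 60) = (k - 5)*(k + 3)*(k^3 - 5*k^2 - 4*k + 20) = (k - 5)^2*(k + 3)*(k^2 - 4) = (k - 5)^2*(k - 2)*(k + 3)*(k + 2)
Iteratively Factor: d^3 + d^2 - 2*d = (d - 1)*(d^2 + 2*d) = (d - 1)*(d + 2)*(d)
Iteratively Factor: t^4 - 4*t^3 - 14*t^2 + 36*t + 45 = (t + 1)*(t^3 - 5*t^2 - 9*t + 45) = (t - 3)*(t + 1)*(t^2 - 2*t - 15) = (t - 5)*(t - 3)*(t + 1)*(t + 3)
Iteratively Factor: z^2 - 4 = (z - 2)*(z + 2)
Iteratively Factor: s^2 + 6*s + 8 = (s + 4)*(s + 2)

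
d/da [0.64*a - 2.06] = 0.640000000000000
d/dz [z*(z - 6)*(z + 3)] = 3*z^2 - 6*z - 18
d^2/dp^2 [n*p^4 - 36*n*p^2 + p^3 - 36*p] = 12*n*p^2 - 72*n + 6*p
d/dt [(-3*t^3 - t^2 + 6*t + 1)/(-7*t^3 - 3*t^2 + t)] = (2*t^4 + 78*t^3 + 38*t^2 + 6*t - 1)/(t^2*(49*t^4 + 42*t^3 - 5*t^2 - 6*t + 1))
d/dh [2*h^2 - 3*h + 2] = 4*h - 3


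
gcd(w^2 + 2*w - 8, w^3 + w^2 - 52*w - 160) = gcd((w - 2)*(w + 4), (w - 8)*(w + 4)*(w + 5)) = w + 4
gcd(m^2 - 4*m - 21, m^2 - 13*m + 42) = m - 7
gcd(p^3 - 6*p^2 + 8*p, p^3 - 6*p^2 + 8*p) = p^3 - 6*p^2 + 8*p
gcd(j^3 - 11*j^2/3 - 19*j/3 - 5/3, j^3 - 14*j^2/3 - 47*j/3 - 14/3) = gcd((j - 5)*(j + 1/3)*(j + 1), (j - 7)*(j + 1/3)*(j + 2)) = j + 1/3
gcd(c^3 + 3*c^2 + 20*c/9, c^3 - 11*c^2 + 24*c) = c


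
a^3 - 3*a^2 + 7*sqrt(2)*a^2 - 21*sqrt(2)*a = a*(a - 3)*(a + 7*sqrt(2))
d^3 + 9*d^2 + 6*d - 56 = (d - 2)*(d + 4)*(d + 7)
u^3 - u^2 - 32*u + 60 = (u - 5)*(u - 2)*(u + 6)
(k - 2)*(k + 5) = k^2 + 3*k - 10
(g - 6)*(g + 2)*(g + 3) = g^3 - g^2 - 24*g - 36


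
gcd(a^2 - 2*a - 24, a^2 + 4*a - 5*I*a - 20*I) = a + 4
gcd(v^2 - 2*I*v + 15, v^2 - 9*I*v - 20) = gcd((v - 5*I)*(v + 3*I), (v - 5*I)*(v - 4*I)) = v - 5*I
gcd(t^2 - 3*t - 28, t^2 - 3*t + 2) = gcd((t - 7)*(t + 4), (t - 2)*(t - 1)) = 1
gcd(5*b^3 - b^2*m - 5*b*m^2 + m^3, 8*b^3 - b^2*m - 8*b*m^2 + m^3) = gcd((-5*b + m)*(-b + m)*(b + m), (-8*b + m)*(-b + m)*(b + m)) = b^2 - m^2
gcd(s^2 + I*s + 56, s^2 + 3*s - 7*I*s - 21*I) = s - 7*I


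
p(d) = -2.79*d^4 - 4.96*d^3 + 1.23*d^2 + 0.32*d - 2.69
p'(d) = -11.16*d^3 - 14.88*d^2 + 2.46*d + 0.32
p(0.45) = -2.86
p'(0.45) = -2.60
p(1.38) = -23.06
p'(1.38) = -53.95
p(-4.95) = -1047.59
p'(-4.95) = 977.11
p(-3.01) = -86.26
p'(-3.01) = 162.44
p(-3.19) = -119.10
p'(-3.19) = 203.33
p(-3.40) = -167.45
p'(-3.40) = 258.58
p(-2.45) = -23.67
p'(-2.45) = 69.10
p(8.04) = -14156.53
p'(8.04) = -6741.83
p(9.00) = -21821.21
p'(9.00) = -9318.46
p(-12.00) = -49111.97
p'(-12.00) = 17112.56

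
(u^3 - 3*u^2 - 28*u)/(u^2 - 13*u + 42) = u*(u + 4)/(u - 6)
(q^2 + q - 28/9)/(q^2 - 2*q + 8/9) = (3*q + 7)/(3*q - 2)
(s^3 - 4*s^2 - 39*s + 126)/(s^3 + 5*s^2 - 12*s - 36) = (s - 7)/(s + 2)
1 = 1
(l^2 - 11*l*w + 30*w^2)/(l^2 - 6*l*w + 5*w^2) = (-l + 6*w)/(-l + w)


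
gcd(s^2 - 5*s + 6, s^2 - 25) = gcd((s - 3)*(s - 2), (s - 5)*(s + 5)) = 1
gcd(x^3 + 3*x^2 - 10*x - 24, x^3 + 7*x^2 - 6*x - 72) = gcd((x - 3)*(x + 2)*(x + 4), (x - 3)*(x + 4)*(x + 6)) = x^2 + x - 12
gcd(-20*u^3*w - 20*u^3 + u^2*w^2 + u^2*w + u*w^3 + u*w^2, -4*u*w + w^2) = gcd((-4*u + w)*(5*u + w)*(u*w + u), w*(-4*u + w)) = 4*u - w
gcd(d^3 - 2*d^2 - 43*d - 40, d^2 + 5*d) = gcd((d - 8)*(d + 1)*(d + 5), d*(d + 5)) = d + 5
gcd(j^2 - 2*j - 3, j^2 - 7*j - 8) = j + 1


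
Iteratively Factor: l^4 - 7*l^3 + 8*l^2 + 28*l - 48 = (l - 2)*(l^3 - 5*l^2 - 2*l + 24) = (l - 2)*(l + 2)*(l^2 - 7*l + 12) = (l - 3)*(l - 2)*(l + 2)*(l - 4)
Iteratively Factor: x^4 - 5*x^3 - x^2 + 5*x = (x)*(x^3 - 5*x^2 - x + 5) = x*(x + 1)*(x^2 - 6*x + 5) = x*(x - 1)*(x + 1)*(x - 5)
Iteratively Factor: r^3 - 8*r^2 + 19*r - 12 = (r - 4)*(r^2 - 4*r + 3) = (r - 4)*(r - 1)*(r - 3)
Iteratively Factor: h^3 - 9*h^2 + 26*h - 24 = (h - 4)*(h^2 - 5*h + 6) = (h - 4)*(h - 2)*(h - 3)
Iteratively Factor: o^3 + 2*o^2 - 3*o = (o + 3)*(o^2 - o) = o*(o + 3)*(o - 1)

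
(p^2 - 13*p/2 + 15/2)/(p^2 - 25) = (p - 3/2)/(p + 5)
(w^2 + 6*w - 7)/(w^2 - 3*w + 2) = (w + 7)/(w - 2)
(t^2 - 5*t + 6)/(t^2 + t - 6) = (t - 3)/(t + 3)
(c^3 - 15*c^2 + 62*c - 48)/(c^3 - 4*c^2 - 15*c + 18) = (c - 8)/(c + 3)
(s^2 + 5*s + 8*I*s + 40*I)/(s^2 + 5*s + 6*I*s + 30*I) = (s + 8*I)/(s + 6*I)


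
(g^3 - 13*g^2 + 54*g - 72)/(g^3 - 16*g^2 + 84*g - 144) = (g - 3)/(g - 6)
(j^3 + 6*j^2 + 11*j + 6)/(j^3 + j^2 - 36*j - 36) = (j^2 + 5*j + 6)/(j^2 - 36)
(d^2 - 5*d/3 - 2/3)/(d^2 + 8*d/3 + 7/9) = 3*(d - 2)/(3*d + 7)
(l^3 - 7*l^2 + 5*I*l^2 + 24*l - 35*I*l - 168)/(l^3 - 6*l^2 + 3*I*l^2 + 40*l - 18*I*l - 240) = (l^2 - l*(7 + 3*I) + 21*I)/(l^2 - l*(6 + 5*I) + 30*I)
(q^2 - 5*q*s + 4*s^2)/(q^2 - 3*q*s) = (q^2 - 5*q*s + 4*s^2)/(q*(q - 3*s))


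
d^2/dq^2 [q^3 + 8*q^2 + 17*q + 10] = 6*q + 16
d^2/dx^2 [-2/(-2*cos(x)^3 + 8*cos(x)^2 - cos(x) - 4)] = 2*((5*cos(x) - 32*cos(2*x) + 9*cos(3*x))*(2*cos(x)^3 - 8*cos(x)^2 + cos(x) + 4)/2 + 2*(6*cos(x)^2 - 16*cos(x) + 1)^2*sin(x)^2)/(2*cos(x)^3 - 8*cos(x)^2 + cos(x) + 4)^3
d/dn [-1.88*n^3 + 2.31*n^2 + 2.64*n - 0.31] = -5.64*n^2 + 4.62*n + 2.64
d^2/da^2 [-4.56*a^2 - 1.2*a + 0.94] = -9.12000000000000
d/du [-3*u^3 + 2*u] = 2 - 9*u^2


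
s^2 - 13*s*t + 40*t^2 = (s - 8*t)*(s - 5*t)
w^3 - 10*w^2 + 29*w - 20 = (w - 5)*(w - 4)*(w - 1)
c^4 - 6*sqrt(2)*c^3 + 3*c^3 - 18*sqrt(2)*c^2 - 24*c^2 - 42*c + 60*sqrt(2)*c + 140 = (c - 2)*(c + 5)*(c - 7*sqrt(2))*(c + sqrt(2))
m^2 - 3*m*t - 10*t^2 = (m - 5*t)*(m + 2*t)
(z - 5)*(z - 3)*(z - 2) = z^3 - 10*z^2 + 31*z - 30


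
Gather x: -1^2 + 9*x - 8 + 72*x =81*x - 9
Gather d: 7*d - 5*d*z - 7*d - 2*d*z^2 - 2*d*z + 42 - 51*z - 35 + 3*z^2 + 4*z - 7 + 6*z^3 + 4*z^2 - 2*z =d*(-2*z^2 - 7*z) + 6*z^3 + 7*z^2 - 49*z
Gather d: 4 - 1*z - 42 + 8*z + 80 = 7*z + 42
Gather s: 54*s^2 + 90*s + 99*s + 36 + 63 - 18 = 54*s^2 + 189*s + 81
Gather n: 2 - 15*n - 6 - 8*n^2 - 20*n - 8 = -8*n^2 - 35*n - 12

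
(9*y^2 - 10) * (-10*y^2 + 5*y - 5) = -90*y^4 + 45*y^3 + 55*y^2 - 50*y + 50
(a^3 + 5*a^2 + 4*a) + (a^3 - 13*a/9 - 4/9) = 2*a^3 + 5*a^2 + 23*a/9 - 4/9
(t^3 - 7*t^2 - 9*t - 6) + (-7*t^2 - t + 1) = t^3 - 14*t^2 - 10*t - 5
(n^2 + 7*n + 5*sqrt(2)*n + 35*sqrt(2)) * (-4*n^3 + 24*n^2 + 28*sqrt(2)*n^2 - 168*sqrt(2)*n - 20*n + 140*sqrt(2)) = -4*n^5 - 4*n^4 + 8*sqrt(2)*n^4 + 8*sqrt(2)*n^3 + 428*n^3 - 296*sqrt(2)*n^2 + 140*n^2 - 10360*n + 280*sqrt(2)*n + 9800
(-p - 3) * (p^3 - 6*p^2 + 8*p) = -p^4 + 3*p^3 + 10*p^2 - 24*p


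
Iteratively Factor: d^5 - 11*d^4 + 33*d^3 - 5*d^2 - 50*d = (d - 5)*(d^4 - 6*d^3 + 3*d^2 + 10*d) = (d - 5)^2*(d^3 - d^2 - 2*d) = (d - 5)^2*(d + 1)*(d^2 - 2*d) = d*(d - 5)^2*(d + 1)*(d - 2)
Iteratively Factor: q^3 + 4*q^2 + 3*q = (q)*(q^2 + 4*q + 3) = q*(q + 1)*(q + 3)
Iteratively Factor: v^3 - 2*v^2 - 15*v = (v)*(v^2 - 2*v - 15) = v*(v + 3)*(v - 5)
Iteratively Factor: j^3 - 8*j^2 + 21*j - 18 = (j - 3)*(j^2 - 5*j + 6) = (j - 3)^2*(j - 2)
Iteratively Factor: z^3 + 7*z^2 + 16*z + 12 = (z + 3)*(z^2 + 4*z + 4) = (z + 2)*(z + 3)*(z + 2)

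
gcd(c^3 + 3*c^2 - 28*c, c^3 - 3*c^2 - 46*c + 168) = c^2 + 3*c - 28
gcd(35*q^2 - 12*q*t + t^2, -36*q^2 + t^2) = 1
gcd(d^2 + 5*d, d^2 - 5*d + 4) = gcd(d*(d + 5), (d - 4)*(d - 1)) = 1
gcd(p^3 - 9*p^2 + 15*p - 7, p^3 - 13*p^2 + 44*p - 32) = p - 1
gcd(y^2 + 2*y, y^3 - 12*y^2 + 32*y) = y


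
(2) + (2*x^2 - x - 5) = 2*x^2 - x - 3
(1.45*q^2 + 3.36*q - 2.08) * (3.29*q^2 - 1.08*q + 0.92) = 4.7705*q^4 + 9.4884*q^3 - 9.138*q^2 + 5.3376*q - 1.9136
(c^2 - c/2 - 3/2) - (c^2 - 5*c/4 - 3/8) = 3*c/4 - 9/8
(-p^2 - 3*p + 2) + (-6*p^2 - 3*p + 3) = -7*p^2 - 6*p + 5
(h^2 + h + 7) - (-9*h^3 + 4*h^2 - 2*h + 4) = 9*h^3 - 3*h^2 + 3*h + 3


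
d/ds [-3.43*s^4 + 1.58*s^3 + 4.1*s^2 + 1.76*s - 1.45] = -13.72*s^3 + 4.74*s^2 + 8.2*s + 1.76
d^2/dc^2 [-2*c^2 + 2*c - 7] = -4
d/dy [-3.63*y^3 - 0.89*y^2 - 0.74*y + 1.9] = -10.89*y^2 - 1.78*y - 0.74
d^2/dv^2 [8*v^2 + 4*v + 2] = 16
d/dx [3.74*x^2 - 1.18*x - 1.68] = 7.48*x - 1.18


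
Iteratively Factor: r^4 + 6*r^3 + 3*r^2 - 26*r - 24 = (r + 1)*(r^3 + 5*r^2 - 2*r - 24) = (r - 2)*(r + 1)*(r^2 + 7*r + 12) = (r - 2)*(r + 1)*(r + 4)*(r + 3)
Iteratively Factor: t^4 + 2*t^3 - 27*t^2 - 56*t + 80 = (t - 1)*(t^3 + 3*t^2 - 24*t - 80) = (t - 1)*(t + 4)*(t^2 - t - 20) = (t - 1)*(t + 4)^2*(t - 5)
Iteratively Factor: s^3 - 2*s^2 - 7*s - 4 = (s + 1)*(s^2 - 3*s - 4) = (s + 1)^2*(s - 4)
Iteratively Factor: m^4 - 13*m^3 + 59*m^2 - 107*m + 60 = (m - 4)*(m^3 - 9*m^2 + 23*m - 15) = (m - 4)*(m - 3)*(m^2 - 6*m + 5) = (m - 4)*(m - 3)*(m - 1)*(m - 5)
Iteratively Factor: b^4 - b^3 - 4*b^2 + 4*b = (b - 1)*(b^3 - 4*b) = b*(b - 1)*(b^2 - 4) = b*(b - 2)*(b - 1)*(b + 2)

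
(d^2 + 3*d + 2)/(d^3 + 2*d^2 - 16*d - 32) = (d + 1)/(d^2 - 16)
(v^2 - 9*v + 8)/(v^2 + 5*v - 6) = (v - 8)/(v + 6)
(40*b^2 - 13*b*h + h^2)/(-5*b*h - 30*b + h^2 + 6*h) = (-8*b + h)/(h + 6)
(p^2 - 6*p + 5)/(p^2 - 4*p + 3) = (p - 5)/(p - 3)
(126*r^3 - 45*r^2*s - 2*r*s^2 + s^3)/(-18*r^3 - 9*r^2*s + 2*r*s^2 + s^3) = (-42*r^2 + r*s + s^2)/(6*r^2 + 5*r*s + s^2)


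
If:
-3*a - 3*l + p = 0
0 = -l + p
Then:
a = -2*p/3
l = p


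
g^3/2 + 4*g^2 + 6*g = g*(g/2 + 1)*(g + 6)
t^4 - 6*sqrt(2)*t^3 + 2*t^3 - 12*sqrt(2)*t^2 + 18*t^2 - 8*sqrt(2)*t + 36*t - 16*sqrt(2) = (t + 2)*(t - 4*sqrt(2))*(t - sqrt(2))^2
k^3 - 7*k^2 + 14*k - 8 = (k - 4)*(k - 2)*(k - 1)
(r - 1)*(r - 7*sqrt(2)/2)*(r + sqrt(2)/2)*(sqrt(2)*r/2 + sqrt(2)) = sqrt(2)*r^4/2 - 3*r^3 + sqrt(2)*r^3/2 - 11*sqrt(2)*r^2/4 - 3*r^2 - 7*sqrt(2)*r/4 + 6*r + 7*sqrt(2)/2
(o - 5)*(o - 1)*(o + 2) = o^3 - 4*o^2 - 7*o + 10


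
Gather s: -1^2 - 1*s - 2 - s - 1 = -2*s - 4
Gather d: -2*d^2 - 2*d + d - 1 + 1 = -2*d^2 - d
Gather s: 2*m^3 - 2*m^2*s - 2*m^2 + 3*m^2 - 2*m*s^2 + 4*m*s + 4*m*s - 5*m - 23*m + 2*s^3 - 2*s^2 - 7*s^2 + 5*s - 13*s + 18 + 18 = 2*m^3 + m^2 - 28*m + 2*s^3 + s^2*(-2*m - 9) + s*(-2*m^2 + 8*m - 8) + 36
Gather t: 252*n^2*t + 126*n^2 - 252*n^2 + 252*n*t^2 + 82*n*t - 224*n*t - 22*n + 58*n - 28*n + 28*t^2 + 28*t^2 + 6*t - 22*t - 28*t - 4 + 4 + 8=-126*n^2 + 8*n + t^2*(252*n + 56) + t*(252*n^2 - 142*n - 44) + 8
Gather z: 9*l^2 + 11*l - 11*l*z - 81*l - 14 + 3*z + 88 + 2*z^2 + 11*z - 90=9*l^2 - 70*l + 2*z^2 + z*(14 - 11*l) - 16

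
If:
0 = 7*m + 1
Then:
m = -1/7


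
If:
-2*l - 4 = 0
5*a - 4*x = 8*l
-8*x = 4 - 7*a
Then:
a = -12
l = -2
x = -11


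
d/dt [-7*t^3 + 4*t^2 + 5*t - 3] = -21*t^2 + 8*t + 5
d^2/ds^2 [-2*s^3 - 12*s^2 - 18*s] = -12*s - 24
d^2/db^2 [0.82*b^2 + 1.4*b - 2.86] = 1.64000000000000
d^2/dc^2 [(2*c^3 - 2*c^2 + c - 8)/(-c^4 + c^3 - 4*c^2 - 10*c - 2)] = 2*(-2*c^9 + 6*c^8 + 12*c^7 + 214*c^6 - 267*c^5 + 366*c^4 - 338*c^3 - 132*c^2 + 1008*c + 764)/(c^12 - 3*c^11 + 15*c^10 + 5*c^9 + 6*c^8 + 210*c^7 + 178*c^6 + 252*c^5 + 1188*c^4 + 1468*c^3 + 648*c^2 + 120*c + 8)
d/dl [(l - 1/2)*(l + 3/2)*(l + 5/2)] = 3*l^2 + 7*l + 7/4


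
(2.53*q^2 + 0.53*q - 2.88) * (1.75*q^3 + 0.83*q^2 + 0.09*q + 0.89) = 4.4275*q^5 + 3.0274*q^4 - 4.3724*q^3 - 0.0909999999999997*q^2 + 0.2125*q - 2.5632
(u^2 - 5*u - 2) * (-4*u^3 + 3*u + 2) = -4*u^5 + 20*u^4 + 11*u^3 - 13*u^2 - 16*u - 4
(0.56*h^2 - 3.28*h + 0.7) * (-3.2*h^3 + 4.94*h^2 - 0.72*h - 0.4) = -1.792*h^5 + 13.2624*h^4 - 18.8464*h^3 + 5.5956*h^2 + 0.808*h - 0.28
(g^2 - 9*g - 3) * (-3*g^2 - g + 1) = -3*g^4 + 26*g^3 + 19*g^2 - 6*g - 3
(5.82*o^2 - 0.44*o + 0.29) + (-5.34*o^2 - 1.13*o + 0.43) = 0.48*o^2 - 1.57*o + 0.72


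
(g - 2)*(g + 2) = g^2 - 4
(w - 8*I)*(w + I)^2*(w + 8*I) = w^4 + 2*I*w^3 + 63*w^2 + 128*I*w - 64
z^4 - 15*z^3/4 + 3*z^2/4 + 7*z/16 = z*(z - 7/2)*(z - 1/2)*(z + 1/4)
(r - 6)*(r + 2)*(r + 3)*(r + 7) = r^4 + 6*r^3 - 31*r^2 - 204*r - 252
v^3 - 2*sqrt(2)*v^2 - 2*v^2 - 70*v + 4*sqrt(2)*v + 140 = (v - 2)*(v - 7*sqrt(2))*(v + 5*sqrt(2))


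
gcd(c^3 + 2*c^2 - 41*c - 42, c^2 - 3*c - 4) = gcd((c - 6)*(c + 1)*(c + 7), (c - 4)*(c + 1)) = c + 1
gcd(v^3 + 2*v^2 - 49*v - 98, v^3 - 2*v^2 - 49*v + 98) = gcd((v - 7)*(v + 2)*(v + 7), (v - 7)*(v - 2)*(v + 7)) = v^2 - 49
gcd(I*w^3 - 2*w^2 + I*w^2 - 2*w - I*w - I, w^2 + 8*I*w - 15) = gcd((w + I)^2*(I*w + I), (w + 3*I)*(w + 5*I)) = 1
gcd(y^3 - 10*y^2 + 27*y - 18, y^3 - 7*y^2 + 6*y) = y^2 - 7*y + 6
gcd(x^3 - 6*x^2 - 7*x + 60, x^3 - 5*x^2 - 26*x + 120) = x - 4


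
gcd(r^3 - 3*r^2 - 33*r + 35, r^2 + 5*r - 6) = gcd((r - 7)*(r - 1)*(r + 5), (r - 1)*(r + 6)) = r - 1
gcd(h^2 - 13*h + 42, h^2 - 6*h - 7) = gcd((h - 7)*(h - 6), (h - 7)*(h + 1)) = h - 7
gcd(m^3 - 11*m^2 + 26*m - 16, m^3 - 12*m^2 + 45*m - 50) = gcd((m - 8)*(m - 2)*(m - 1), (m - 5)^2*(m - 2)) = m - 2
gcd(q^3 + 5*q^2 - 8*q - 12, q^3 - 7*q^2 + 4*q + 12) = q^2 - q - 2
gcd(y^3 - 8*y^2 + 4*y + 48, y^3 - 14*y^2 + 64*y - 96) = y^2 - 10*y + 24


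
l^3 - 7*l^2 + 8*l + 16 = (l - 4)^2*(l + 1)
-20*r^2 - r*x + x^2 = (-5*r + x)*(4*r + x)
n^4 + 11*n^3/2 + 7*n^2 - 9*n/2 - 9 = (n - 1)*(n + 3/2)*(n + 2)*(n + 3)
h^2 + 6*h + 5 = (h + 1)*(h + 5)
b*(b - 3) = b^2 - 3*b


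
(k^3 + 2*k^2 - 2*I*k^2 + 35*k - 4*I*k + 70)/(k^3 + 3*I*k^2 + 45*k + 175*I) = (k + 2)/(k + 5*I)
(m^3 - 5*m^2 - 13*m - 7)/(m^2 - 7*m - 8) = (m^2 - 6*m - 7)/(m - 8)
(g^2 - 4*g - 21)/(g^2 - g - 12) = (g - 7)/(g - 4)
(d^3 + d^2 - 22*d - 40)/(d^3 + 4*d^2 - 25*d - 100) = (d + 2)/(d + 5)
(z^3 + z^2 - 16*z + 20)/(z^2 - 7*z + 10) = (z^2 + 3*z - 10)/(z - 5)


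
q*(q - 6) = q^2 - 6*q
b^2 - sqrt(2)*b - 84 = (b - 7*sqrt(2))*(b + 6*sqrt(2))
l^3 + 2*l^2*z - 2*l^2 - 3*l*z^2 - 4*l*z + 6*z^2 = (l - 2)*(l - z)*(l + 3*z)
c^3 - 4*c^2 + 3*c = c*(c - 3)*(c - 1)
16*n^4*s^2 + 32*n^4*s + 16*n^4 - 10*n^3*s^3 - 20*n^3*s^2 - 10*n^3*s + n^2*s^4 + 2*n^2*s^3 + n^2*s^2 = (-8*n + s)*(-2*n + s)*(n*s + n)^2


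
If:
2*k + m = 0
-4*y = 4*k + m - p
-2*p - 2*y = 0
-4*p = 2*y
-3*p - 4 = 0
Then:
No Solution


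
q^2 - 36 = (q - 6)*(q + 6)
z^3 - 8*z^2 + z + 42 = (z - 7)*(z - 3)*(z + 2)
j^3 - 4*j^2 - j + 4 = (j - 4)*(j - 1)*(j + 1)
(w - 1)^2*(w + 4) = w^3 + 2*w^2 - 7*w + 4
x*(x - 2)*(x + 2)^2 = x^4 + 2*x^3 - 4*x^2 - 8*x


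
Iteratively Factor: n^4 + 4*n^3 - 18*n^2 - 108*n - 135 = (n - 5)*(n^3 + 9*n^2 + 27*n + 27) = (n - 5)*(n + 3)*(n^2 + 6*n + 9) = (n - 5)*(n + 3)^2*(n + 3)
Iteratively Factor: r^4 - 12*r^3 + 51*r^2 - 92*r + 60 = (r - 2)*(r^3 - 10*r^2 + 31*r - 30) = (r - 5)*(r - 2)*(r^2 - 5*r + 6) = (r - 5)*(r - 3)*(r - 2)*(r - 2)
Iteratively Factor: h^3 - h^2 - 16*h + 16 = (h + 4)*(h^2 - 5*h + 4) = (h - 4)*(h + 4)*(h - 1)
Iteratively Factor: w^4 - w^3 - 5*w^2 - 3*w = (w - 3)*(w^3 + 2*w^2 + w) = (w - 3)*(w + 1)*(w^2 + w) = (w - 3)*(w + 1)^2*(w)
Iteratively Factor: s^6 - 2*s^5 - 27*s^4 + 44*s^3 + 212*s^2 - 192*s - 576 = (s + 2)*(s^5 - 4*s^4 - 19*s^3 + 82*s^2 + 48*s - 288) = (s - 3)*(s + 2)*(s^4 - s^3 - 22*s^2 + 16*s + 96) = (s - 4)*(s - 3)*(s + 2)*(s^3 + 3*s^2 - 10*s - 24) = (s - 4)*(s - 3)*(s + 2)^2*(s^2 + s - 12) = (s - 4)*(s - 3)*(s + 2)^2*(s + 4)*(s - 3)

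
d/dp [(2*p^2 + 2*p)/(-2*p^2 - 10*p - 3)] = 2*(-8*p^2 - 6*p - 3)/(4*p^4 + 40*p^3 + 112*p^2 + 60*p + 9)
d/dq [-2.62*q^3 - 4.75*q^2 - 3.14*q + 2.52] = -7.86*q^2 - 9.5*q - 3.14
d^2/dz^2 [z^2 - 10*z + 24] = 2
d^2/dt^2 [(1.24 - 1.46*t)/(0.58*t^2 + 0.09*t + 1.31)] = (-(1.16*t + 0.09)*(1.46*t - 1.24)*(2.32*t + 0.18) + (5.0808*t - 1.1756)*(0.58*t^2 + 0.09*t + 1.31))/(0.58*t^2 + 0.09*t + 1.31)^3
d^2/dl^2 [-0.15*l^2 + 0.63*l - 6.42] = -0.300000000000000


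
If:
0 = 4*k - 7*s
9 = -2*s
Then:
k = -63/8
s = -9/2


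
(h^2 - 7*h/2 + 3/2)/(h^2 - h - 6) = (h - 1/2)/(h + 2)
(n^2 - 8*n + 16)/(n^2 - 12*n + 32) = (n - 4)/(n - 8)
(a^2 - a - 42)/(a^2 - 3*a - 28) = (a + 6)/(a + 4)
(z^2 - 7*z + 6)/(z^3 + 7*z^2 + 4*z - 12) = (z - 6)/(z^2 + 8*z + 12)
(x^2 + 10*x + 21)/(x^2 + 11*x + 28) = (x + 3)/(x + 4)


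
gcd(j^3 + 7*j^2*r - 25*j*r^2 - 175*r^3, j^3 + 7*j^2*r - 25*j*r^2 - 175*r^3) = -j^3 - 7*j^2*r + 25*j*r^2 + 175*r^3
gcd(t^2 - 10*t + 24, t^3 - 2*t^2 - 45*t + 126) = t - 6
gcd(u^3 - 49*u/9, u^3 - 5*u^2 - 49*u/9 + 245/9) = u^2 - 49/9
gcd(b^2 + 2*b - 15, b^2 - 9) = b - 3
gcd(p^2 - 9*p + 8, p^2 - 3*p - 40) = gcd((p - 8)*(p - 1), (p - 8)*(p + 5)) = p - 8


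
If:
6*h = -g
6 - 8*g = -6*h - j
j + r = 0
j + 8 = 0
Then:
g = -2/9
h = 1/27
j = -8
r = 8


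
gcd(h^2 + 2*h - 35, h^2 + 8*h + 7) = h + 7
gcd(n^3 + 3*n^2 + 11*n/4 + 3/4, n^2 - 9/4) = n + 3/2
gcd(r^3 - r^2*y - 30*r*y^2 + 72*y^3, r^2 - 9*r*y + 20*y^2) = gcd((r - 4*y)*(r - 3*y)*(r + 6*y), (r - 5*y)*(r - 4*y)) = -r + 4*y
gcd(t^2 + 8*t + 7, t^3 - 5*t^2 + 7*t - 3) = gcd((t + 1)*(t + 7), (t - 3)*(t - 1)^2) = 1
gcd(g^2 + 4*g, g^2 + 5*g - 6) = 1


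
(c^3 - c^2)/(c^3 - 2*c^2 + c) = c/(c - 1)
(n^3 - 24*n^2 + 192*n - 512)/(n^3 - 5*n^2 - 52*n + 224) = (n^2 - 16*n + 64)/(n^2 + 3*n - 28)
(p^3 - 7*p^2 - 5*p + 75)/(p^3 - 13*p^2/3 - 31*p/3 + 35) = 3*(p - 5)/(3*p - 7)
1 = 1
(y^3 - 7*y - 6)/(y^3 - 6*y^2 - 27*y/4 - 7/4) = 4*(-y^3 + 7*y + 6)/(-4*y^3 + 24*y^2 + 27*y + 7)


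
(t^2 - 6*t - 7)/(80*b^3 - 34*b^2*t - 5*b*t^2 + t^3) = (t^2 - 6*t - 7)/(80*b^3 - 34*b^2*t - 5*b*t^2 + t^3)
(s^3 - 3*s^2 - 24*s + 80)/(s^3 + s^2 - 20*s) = (s - 4)/s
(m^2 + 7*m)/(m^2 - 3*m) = (m + 7)/(m - 3)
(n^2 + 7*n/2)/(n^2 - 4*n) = (n + 7/2)/(n - 4)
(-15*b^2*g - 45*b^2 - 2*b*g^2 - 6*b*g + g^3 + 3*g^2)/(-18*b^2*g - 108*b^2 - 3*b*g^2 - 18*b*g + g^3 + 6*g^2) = (5*b*g + 15*b - g^2 - 3*g)/(6*b*g + 36*b - g^2 - 6*g)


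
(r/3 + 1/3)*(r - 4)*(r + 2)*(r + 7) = r^4/3 + 2*r^3 - 17*r^2/3 - 26*r - 56/3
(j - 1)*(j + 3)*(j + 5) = j^3 + 7*j^2 + 7*j - 15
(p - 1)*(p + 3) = p^2 + 2*p - 3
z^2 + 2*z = z*(z + 2)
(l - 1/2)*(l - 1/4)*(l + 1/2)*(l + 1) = l^4 + 3*l^3/4 - l^2/2 - 3*l/16 + 1/16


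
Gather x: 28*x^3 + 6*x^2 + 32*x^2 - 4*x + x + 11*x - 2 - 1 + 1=28*x^3 + 38*x^2 + 8*x - 2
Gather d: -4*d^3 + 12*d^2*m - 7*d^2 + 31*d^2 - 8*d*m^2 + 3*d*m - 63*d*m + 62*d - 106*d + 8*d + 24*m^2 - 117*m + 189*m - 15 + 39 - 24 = -4*d^3 + d^2*(12*m + 24) + d*(-8*m^2 - 60*m - 36) + 24*m^2 + 72*m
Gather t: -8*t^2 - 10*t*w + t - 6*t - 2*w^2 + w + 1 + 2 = -8*t^2 + t*(-10*w - 5) - 2*w^2 + w + 3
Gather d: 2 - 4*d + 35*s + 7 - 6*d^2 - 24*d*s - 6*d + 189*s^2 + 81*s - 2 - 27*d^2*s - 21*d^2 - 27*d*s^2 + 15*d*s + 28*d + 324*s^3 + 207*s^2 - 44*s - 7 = d^2*(-27*s - 27) + d*(-27*s^2 - 9*s + 18) + 324*s^3 + 396*s^2 + 72*s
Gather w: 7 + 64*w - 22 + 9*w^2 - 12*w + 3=9*w^2 + 52*w - 12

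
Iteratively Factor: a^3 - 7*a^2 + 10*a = (a)*(a^2 - 7*a + 10) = a*(a - 5)*(a - 2)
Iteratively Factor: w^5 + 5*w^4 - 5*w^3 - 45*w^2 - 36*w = (w + 1)*(w^4 + 4*w^3 - 9*w^2 - 36*w) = w*(w + 1)*(w^3 + 4*w^2 - 9*w - 36) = w*(w + 1)*(w + 4)*(w^2 - 9) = w*(w + 1)*(w + 3)*(w + 4)*(w - 3)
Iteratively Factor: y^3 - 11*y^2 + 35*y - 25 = (y - 5)*(y^2 - 6*y + 5) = (y - 5)*(y - 1)*(y - 5)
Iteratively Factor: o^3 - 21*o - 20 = (o - 5)*(o^2 + 5*o + 4) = (o - 5)*(o + 4)*(o + 1)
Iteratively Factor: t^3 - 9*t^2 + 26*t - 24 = (t - 3)*(t^2 - 6*t + 8) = (t - 4)*(t - 3)*(t - 2)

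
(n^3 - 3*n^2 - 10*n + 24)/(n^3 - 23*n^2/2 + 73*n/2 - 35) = 2*(n^2 - n - 12)/(2*n^2 - 19*n + 35)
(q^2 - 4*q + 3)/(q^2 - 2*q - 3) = (q - 1)/(q + 1)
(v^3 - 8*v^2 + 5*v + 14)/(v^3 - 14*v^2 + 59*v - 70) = (v + 1)/(v - 5)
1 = 1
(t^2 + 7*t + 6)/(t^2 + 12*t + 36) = (t + 1)/(t + 6)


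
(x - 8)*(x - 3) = x^2 - 11*x + 24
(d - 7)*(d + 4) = d^2 - 3*d - 28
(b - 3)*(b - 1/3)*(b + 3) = b^3 - b^2/3 - 9*b + 3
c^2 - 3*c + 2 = (c - 2)*(c - 1)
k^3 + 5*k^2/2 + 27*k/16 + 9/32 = (k + 1/4)*(k + 3/4)*(k + 3/2)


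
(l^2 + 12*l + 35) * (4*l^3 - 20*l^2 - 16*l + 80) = 4*l^5 + 28*l^4 - 116*l^3 - 812*l^2 + 400*l + 2800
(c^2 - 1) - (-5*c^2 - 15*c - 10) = 6*c^2 + 15*c + 9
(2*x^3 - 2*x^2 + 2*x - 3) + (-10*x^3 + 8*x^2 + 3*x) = -8*x^3 + 6*x^2 + 5*x - 3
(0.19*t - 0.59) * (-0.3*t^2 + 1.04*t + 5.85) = -0.057*t^3 + 0.3746*t^2 + 0.4979*t - 3.4515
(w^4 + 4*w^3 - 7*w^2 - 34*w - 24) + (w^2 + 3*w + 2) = w^4 + 4*w^3 - 6*w^2 - 31*w - 22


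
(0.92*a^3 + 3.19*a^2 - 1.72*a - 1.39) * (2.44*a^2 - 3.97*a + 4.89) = 2.2448*a^5 + 4.1312*a^4 - 12.3623*a^3 + 19.0359*a^2 - 2.8925*a - 6.7971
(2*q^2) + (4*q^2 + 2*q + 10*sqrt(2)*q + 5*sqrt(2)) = 6*q^2 + 2*q + 10*sqrt(2)*q + 5*sqrt(2)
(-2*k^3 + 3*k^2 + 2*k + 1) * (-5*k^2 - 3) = 10*k^5 - 15*k^4 - 4*k^3 - 14*k^2 - 6*k - 3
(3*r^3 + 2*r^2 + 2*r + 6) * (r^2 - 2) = 3*r^5 + 2*r^4 - 4*r^3 + 2*r^2 - 4*r - 12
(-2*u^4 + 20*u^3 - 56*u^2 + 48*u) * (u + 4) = -2*u^5 + 12*u^4 + 24*u^3 - 176*u^2 + 192*u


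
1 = 1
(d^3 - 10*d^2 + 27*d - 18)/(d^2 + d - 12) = (d^2 - 7*d + 6)/(d + 4)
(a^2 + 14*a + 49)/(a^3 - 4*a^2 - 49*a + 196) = (a + 7)/(a^2 - 11*a + 28)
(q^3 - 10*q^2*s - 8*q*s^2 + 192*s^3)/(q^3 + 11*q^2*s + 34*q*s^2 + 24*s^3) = (q^2 - 14*q*s + 48*s^2)/(q^2 + 7*q*s + 6*s^2)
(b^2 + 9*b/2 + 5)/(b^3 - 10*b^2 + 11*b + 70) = (b + 5/2)/(b^2 - 12*b + 35)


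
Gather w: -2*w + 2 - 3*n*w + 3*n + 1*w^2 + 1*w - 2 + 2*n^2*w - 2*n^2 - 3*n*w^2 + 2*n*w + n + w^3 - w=-2*n^2 + 4*n + w^3 + w^2*(1 - 3*n) + w*(2*n^2 - n - 2)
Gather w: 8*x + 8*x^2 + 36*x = 8*x^2 + 44*x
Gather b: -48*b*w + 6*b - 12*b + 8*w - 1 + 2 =b*(-48*w - 6) + 8*w + 1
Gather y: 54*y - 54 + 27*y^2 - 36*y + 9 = 27*y^2 + 18*y - 45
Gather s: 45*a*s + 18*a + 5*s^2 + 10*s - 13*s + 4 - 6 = 18*a + 5*s^2 + s*(45*a - 3) - 2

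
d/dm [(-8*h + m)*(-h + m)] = -9*h + 2*m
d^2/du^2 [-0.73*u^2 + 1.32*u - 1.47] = -1.46000000000000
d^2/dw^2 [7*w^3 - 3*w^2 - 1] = 42*w - 6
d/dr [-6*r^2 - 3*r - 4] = -12*r - 3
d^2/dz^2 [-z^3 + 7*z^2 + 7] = 14 - 6*z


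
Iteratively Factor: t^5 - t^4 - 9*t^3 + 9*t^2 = (t - 3)*(t^4 + 2*t^3 - 3*t^2) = (t - 3)*(t + 3)*(t^3 - t^2) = t*(t - 3)*(t + 3)*(t^2 - t) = t*(t - 3)*(t - 1)*(t + 3)*(t)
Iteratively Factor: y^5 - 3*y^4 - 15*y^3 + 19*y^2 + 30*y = (y)*(y^4 - 3*y^3 - 15*y^2 + 19*y + 30) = y*(y - 5)*(y^3 + 2*y^2 - 5*y - 6) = y*(y - 5)*(y - 2)*(y^2 + 4*y + 3) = y*(y - 5)*(y - 2)*(y + 1)*(y + 3)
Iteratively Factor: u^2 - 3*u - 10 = (u - 5)*(u + 2)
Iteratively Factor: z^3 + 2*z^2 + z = (z)*(z^2 + 2*z + 1) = z*(z + 1)*(z + 1)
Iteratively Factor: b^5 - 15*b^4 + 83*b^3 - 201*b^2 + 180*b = (b - 5)*(b^4 - 10*b^3 + 33*b^2 - 36*b) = b*(b - 5)*(b^3 - 10*b^2 + 33*b - 36) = b*(b - 5)*(b - 3)*(b^2 - 7*b + 12) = b*(b - 5)*(b - 4)*(b - 3)*(b - 3)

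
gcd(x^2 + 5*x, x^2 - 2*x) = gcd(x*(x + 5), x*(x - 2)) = x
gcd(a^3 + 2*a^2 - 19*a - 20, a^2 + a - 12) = 1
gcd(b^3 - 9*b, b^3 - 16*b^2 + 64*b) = b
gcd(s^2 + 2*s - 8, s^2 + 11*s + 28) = s + 4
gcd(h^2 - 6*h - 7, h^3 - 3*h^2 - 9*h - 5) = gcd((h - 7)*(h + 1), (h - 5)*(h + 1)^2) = h + 1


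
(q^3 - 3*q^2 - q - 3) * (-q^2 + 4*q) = -q^5 + 7*q^4 - 11*q^3 - q^2 - 12*q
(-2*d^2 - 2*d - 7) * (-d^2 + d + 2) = 2*d^4 + d^2 - 11*d - 14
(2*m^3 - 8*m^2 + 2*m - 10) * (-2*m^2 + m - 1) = -4*m^5 + 18*m^4 - 14*m^3 + 30*m^2 - 12*m + 10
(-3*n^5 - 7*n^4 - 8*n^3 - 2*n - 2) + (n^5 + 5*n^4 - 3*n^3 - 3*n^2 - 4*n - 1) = -2*n^5 - 2*n^4 - 11*n^3 - 3*n^2 - 6*n - 3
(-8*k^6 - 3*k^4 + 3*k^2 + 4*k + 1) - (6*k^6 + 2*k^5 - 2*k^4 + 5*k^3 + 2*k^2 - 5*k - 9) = -14*k^6 - 2*k^5 - k^4 - 5*k^3 + k^2 + 9*k + 10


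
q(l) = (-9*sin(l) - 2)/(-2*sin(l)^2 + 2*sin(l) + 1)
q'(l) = (4*sin(l)*cos(l) - 2*cos(l))*(-9*sin(l) - 2)/(-2*sin(l)^2 + 2*sin(l) + 1)^2 - 9*cos(l)/(-2*sin(l)^2 + 2*sin(l) + 1)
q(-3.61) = -4.05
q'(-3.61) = 4.90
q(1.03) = -7.81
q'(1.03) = -8.34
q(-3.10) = -1.78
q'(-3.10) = 5.63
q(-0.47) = -6.57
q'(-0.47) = -45.26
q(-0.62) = -3.86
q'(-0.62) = -7.46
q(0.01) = -2.05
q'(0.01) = -4.89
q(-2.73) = -13.31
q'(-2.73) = 296.65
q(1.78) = -10.36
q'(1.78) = 5.74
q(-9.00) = -10.43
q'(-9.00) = 161.41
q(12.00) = -4.36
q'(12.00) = -11.80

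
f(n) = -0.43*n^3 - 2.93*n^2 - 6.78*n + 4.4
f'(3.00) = -35.97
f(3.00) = -53.92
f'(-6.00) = -18.06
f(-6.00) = 32.48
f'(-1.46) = -0.97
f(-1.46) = 9.39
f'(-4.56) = -6.88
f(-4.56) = 15.16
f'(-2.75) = -0.42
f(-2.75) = 9.83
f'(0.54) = -10.32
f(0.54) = -0.18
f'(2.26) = -26.61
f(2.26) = -30.85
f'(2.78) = -33.04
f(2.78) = -46.33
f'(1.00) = -13.93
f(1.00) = -5.74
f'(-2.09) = -0.17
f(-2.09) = 9.70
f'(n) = -1.29*n^2 - 5.86*n - 6.78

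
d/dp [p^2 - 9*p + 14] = 2*p - 9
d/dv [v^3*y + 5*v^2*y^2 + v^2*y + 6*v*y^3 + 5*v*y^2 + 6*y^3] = y*(3*v^2 + 10*v*y + 2*v + 6*y^2 + 5*y)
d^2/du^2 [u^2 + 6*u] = 2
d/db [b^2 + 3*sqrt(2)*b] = 2*b + 3*sqrt(2)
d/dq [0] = 0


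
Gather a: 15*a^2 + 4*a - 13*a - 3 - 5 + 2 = 15*a^2 - 9*a - 6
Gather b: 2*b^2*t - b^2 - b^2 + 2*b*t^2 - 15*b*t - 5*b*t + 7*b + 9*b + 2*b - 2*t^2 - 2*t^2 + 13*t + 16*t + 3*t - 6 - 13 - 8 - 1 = b^2*(2*t - 2) + b*(2*t^2 - 20*t + 18) - 4*t^2 + 32*t - 28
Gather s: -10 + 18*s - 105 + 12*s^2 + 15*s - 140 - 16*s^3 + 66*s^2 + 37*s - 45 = -16*s^3 + 78*s^2 + 70*s - 300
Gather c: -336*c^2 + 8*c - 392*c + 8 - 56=-336*c^2 - 384*c - 48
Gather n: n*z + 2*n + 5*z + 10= n*(z + 2) + 5*z + 10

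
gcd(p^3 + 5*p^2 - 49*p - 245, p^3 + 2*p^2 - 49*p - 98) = p^2 - 49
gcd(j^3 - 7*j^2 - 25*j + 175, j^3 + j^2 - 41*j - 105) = j^2 - 2*j - 35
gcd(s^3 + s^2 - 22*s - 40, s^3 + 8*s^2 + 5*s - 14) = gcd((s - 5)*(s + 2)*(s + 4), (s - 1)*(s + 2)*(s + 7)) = s + 2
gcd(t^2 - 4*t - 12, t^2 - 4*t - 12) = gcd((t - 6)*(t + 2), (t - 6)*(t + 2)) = t^2 - 4*t - 12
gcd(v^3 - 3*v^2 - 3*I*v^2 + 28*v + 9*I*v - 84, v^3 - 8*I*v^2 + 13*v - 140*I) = v^2 - 3*I*v + 28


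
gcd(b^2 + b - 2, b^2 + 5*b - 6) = b - 1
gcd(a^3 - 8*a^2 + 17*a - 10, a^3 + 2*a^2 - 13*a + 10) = a^2 - 3*a + 2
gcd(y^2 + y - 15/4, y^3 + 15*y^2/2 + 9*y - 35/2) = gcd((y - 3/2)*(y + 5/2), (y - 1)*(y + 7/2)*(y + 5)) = 1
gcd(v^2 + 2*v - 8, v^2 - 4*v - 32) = v + 4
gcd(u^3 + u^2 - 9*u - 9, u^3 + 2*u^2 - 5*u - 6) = u^2 + 4*u + 3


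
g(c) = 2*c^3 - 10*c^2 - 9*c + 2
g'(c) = 6*c^2 - 20*c - 9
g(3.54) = -66.45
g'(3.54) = -4.61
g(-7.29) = -1238.67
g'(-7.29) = 455.66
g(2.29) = -47.03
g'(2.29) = -23.34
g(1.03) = -15.69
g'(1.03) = -23.23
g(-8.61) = -1938.39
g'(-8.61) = 607.99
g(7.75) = 262.59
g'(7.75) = 196.38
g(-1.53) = -14.80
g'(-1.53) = 35.65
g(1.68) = -31.86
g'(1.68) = -25.67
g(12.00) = 1910.00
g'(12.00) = 615.00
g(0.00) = 2.00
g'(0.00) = -9.00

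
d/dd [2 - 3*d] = -3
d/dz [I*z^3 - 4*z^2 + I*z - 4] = 3*I*z^2 - 8*z + I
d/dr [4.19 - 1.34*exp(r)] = -1.34*exp(r)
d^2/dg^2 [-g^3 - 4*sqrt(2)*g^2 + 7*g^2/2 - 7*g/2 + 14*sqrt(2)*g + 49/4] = -6*g - 8*sqrt(2) + 7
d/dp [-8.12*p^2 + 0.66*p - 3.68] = 0.66 - 16.24*p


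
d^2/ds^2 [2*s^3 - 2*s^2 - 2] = 12*s - 4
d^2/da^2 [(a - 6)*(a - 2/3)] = 2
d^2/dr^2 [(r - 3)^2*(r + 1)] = 6*r - 10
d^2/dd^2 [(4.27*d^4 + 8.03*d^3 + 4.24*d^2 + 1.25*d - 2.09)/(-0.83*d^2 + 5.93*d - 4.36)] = (-5.883206*d^6 + 126.099078*d^5 - 993.638394*d^4 + 1216.309608*d^3 + 372.333438*d^2 - 950.462154*d - 93.9757100000001)/(0.571787*d^6 - 12.255531*d^5 + 96.571413*d^4 - 337.284761*d^3 + 507.290796*d^2 - 338.180784*d + 82.881856)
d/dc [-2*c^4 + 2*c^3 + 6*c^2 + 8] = 2*c*(-4*c^2 + 3*c + 6)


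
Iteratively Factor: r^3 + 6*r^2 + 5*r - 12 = (r + 3)*(r^2 + 3*r - 4) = (r - 1)*(r + 3)*(r + 4)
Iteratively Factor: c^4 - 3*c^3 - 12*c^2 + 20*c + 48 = (c - 4)*(c^3 + c^2 - 8*c - 12) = (c - 4)*(c + 2)*(c^2 - c - 6) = (c - 4)*(c + 2)^2*(c - 3)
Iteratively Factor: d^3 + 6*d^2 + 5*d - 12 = (d + 4)*(d^2 + 2*d - 3) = (d - 1)*(d + 4)*(d + 3)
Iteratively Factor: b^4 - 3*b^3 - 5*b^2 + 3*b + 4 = (b + 1)*(b^3 - 4*b^2 - b + 4) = (b - 4)*(b + 1)*(b^2 - 1) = (b - 4)*(b + 1)^2*(b - 1)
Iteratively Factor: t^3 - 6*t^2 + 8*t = (t - 2)*(t^2 - 4*t) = t*(t - 2)*(t - 4)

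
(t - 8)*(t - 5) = t^2 - 13*t + 40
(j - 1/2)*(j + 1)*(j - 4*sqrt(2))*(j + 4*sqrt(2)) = j^4 + j^3/2 - 65*j^2/2 - 16*j + 16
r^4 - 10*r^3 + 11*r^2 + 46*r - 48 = (r - 8)*(r - 3)*(r - 1)*(r + 2)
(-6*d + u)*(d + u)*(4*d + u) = -24*d^3 - 26*d^2*u - d*u^2 + u^3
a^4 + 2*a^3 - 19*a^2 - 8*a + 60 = (a - 3)*(a - 2)*(a + 2)*(a + 5)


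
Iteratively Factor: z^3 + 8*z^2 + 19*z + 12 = (z + 3)*(z^2 + 5*z + 4) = (z + 1)*(z + 3)*(z + 4)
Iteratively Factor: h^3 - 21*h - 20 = (h - 5)*(h^2 + 5*h + 4) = (h - 5)*(h + 1)*(h + 4)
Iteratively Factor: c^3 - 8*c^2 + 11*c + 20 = (c + 1)*(c^2 - 9*c + 20) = (c - 4)*(c + 1)*(c - 5)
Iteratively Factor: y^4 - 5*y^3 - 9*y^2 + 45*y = (y + 3)*(y^3 - 8*y^2 + 15*y) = y*(y + 3)*(y^2 - 8*y + 15) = y*(y - 3)*(y + 3)*(y - 5)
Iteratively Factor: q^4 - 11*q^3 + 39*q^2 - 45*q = (q - 5)*(q^3 - 6*q^2 + 9*q) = (q - 5)*(q - 3)*(q^2 - 3*q) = (q - 5)*(q - 3)^2*(q)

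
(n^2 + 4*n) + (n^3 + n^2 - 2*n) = n^3 + 2*n^2 + 2*n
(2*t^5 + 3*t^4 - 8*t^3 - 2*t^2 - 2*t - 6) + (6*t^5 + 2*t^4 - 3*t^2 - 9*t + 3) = 8*t^5 + 5*t^4 - 8*t^3 - 5*t^2 - 11*t - 3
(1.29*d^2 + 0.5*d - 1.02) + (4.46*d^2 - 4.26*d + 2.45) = 5.75*d^2 - 3.76*d + 1.43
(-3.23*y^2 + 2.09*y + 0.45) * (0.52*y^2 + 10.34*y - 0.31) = -1.6796*y^4 - 32.3114*y^3 + 22.8459*y^2 + 4.0051*y - 0.1395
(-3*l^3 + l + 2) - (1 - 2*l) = -3*l^3 + 3*l + 1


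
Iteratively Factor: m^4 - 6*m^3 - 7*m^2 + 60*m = (m - 4)*(m^3 - 2*m^2 - 15*m) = (m - 5)*(m - 4)*(m^2 + 3*m) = m*(m - 5)*(m - 4)*(m + 3)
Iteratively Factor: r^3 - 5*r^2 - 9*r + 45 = (r + 3)*(r^2 - 8*r + 15) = (r - 5)*(r + 3)*(r - 3)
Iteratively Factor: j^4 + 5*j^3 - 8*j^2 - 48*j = (j + 4)*(j^3 + j^2 - 12*j) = (j + 4)^2*(j^2 - 3*j) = (j - 3)*(j + 4)^2*(j)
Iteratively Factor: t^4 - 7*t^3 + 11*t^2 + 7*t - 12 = (t - 4)*(t^3 - 3*t^2 - t + 3) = (t - 4)*(t - 3)*(t^2 - 1) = (t - 4)*(t - 3)*(t - 1)*(t + 1)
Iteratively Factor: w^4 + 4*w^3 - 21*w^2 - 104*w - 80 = (w - 5)*(w^3 + 9*w^2 + 24*w + 16) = (w - 5)*(w + 4)*(w^2 + 5*w + 4) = (w - 5)*(w + 1)*(w + 4)*(w + 4)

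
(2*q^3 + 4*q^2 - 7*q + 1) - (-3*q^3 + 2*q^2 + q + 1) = 5*q^3 + 2*q^2 - 8*q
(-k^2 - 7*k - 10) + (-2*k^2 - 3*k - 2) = -3*k^2 - 10*k - 12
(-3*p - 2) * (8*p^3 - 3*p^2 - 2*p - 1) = -24*p^4 - 7*p^3 + 12*p^2 + 7*p + 2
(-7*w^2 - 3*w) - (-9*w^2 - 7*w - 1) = 2*w^2 + 4*w + 1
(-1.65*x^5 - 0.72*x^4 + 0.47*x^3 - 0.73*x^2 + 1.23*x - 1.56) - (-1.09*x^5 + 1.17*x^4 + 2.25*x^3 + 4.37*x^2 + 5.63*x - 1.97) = -0.56*x^5 - 1.89*x^4 - 1.78*x^3 - 5.1*x^2 - 4.4*x + 0.41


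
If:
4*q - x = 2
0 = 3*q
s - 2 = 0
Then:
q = 0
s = 2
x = -2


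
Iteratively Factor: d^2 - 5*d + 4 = (d - 4)*(d - 1)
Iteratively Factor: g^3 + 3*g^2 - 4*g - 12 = (g + 3)*(g^2 - 4) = (g + 2)*(g + 3)*(g - 2)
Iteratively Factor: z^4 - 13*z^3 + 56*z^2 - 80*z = (z)*(z^3 - 13*z^2 + 56*z - 80) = z*(z - 5)*(z^2 - 8*z + 16) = z*(z - 5)*(z - 4)*(z - 4)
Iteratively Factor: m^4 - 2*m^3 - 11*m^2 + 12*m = (m + 3)*(m^3 - 5*m^2 + 4*m) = m*(m + 3)*(m^2 - 5*m + 4) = m*(m - 4)*(m + 3)*(m - 1)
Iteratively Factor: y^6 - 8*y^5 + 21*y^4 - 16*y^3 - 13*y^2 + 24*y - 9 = (y + 1)*(y^5 - 9*y^4 + 30*y^3 - 46*y^2 + 33*y - 9) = (y - 3)*(y + 1)*(y^4 - 6*y^3 + 12*y^2 - 10*y + 3) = (y - 3)*(y - 1)*(y + 1)*(y^3 - 5*y^2 + 7*y - 3) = (y - 3)^2*(y - 1)*(y + 1)*(y^2 - 2*y + 1) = (y - 3)^2*(y - 1)^2*(y + 1)*(y - 1)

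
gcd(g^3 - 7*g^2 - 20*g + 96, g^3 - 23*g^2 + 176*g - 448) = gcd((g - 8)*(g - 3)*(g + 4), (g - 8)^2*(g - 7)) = g - 8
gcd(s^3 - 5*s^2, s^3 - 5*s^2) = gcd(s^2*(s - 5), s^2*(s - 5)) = s^3 - 5*s^2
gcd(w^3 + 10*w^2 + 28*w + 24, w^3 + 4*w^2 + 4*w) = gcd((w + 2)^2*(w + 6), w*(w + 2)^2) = w^2 + 4*w + 4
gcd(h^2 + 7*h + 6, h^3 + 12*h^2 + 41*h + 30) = h^2 + 7*h + 6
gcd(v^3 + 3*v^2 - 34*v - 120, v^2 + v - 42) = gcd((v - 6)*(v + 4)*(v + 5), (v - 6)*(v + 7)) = v - 6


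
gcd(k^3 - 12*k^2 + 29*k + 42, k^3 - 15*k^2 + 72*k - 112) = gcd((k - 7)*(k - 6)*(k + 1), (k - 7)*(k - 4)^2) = k - 7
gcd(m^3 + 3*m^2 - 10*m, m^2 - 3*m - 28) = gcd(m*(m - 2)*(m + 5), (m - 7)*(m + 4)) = 1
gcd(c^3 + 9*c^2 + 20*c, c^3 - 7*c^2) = c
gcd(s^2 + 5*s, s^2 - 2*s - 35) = s + 5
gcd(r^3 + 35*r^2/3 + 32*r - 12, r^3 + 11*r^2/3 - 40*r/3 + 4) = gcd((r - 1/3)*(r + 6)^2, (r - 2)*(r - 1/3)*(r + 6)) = r^2 + 17*r/3 - 2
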